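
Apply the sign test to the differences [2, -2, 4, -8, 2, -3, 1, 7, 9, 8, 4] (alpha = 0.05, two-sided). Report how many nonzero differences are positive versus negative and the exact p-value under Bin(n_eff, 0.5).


Step 1: Discard zero differences. Original n = 11; n_eff = number of nonzero differences = 11.
Nonzero differences (with sign): +2, -2, +4, -8, +2, -3, +1, +7, +9, +8, +4
Step 2: Count signs: positive = 8, negative = 3.
Step 3: Under H0: P(positive) = 0.5, so the number of positives S ~ Bin(11, 0.5).
Step 4: Two-sided exact p-value = sum of Bin(11,0.5) probabilities at or below the observed probability = 0.226562.
Step 5: alpha = 0.05. fail to reject H0.

n_eff = 11, pos = 8, neg = 3, p = 0.226562, fail to reject H0.


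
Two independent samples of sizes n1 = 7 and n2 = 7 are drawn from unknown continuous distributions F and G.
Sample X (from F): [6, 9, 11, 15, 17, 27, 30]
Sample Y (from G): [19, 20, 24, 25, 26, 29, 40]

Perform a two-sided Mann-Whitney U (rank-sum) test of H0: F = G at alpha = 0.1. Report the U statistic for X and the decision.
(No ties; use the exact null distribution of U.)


Step 1: Combine and sort all 14 observations; assign midranks.
sorted (value, group): (6,X), (9,X), (11,X), (15,X), (17,X), (19,Y), (20,Y), (24,Y), (25,Y), (26,Y), (27,X), (29,Y), (30,X), (40,Y)
ranks: 6->1, 9->2, 11->3, 15->4, 17->5, 19->6, 20->7, 24->8, 25->9, 26->10, 27->11, 29->12, 30->13, 40->14
Step 2: Rank sum for X: R1 = 1 + 2 + 3 + 4 + 5 + 11 + 13 = 39.
Step 3: U_X = R1 - n1(n1+1)/2 = 39 - 7*8/2 = 39 - 28 = 11.
       U_Y = n1*n2 - U_X = 49 - 11 = 38.
Step 4: No ties, so the exact null distribution of U (based on enumerating the C(14,7) = 3432 equally likely rank assignments) gives the two-sided p-value.
Step 5: p-value = 0.097319; compare to alpha = 0.1. reject H0.

U_X = 11, p = 0.097319, reject H0 at alpha = 0.1.


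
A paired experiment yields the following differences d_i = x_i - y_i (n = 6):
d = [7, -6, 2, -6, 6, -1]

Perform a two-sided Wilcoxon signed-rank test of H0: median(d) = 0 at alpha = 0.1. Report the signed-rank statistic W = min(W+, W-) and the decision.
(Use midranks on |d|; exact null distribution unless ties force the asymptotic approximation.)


Step 1: Drop any zero differences (none here) and take |d_i|.
|d| = [7, 6, 2, 6, 6, 1]
Step 2: Midrank |d_i| (ties get averaged ranks).
ranks: |7|->6, |6|->4, |2|->2, |6|->4, |6|->4, |1|->1
Step 3: Attach original signs; sum ranks with positive sign and with negative sign.
W+ = 6 + 2 + 4 = 12
W- = 4 + 4 + 1 = 9
(Check: W+ + W- = 21 should equal n(n+1)/2 = 21.)
Step 4: Test statistic W = min(W+, W-) = 9.
Step 5: Ties in |d|, so use the tie-corrected normal approximation.
        E[W] = n(n+1)/4 = 6*7/4 = 10.5.
        Tie groups: |d|=6 (t=3); sum(t^3 - t) = 24.
        Var[W] = n(n+1)(2n+1)/24 - sum(t^3-t)/48 = 546/24 - 24/48 = 22.25.
        z = (W - E[W]) / sqrt(Var[W]) = (9 - 10.5) / 4.7170 = -0.3180.
        Two-sided p = 2*Phi(z) = 0.750485.
Step 6: alpha = 0.1. fail to reject H0.

W+ = 12, W- = 9, W = min = 9, p = 0.750485, fail to reject H0.


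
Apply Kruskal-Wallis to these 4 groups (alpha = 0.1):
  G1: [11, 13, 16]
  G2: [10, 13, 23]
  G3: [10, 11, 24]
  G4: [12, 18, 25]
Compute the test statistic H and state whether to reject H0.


Step 1: Combine all N = 12 observations and assign midranks.
sorted (value, group, rank): (10,G2,1.5), (10,G3,1.5), (11,G1,3.5), (11,G3,3.5), (12,G4,5), (13,G1,6.5), (13,G2,6.5), (16,G1,8), (18,G4,9), (23,G2,10), (24,G3,11), (25,G4,12)
Step 2: Sum ranks within each group.
R_1 = 18 (n_1 = 3)
R_2 = 18 (n_2 = 3)
R_3 = 16 (n_3 = 3)
R_4 = 26 (n_4 = 3)
Step 3: H = 12/(N(N+1)) * sum(R_i^2/n_i) - 3(N+1)
     = 12/(12*13) * (18^2/3 + 18^2/3 + 16^2/3 + 26^2/3) - 3*13
     = 0.076923 * 526.667 - 39
     = 1.512821.
Step 4: Ties present; correction factor C = 1 - 18/(12^3 - 12) = 0.989510. Corrected H = 1.512821 / 0.989510 = 1.528857.
Step 5: Under H0, H ~ chi^2(3); p-value = 0.675626.
Step 6: alpha = 0.1. fail to reject H0.

H = 1.5289, df = 3, p = 0.675626, fail to reject H0.


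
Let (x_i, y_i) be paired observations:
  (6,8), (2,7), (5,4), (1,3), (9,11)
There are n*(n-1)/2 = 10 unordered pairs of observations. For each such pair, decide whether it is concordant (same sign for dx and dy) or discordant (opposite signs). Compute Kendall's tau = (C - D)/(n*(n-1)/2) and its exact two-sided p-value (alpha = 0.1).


Step 1: Enumerate the 10 unordered pairs (i,j) with i<j and classify each by sign(x_j-x_i) * sign(y_j-y_i).
  (1,2):dx=-4,dy=-1->C; (1,3):dx=-1,dy=-4->C; (1,4):dx=-5,dy=-5->C; (1,5):dx=+3,dy=+3->C
  (2,3):dx=+3,dy=-3->D; (2,4):dx=-1,dy=-4->C; (2,5):dx=+7,dy=+4->C; (3,4):dx=-4,dy=-1->C
  (3,5):dx=+4,dy=+7->C; (4,5):dx=+8,dy=+8->C
Step 2: C = 9, D = 1, total pairs = 10.
Step 3: tau = (C - D)/(n(n-1)/2) = (9 - 1)/10 = 0.800000.
Step 4: Exact two-sided p-value (enumerate n! = 120 permutations of y under H0): p = 0.083333.
Step 5: alpha = 0.1. reject H0.

tau_b = 0.8000 (C=9, D=1), p = 0.083333, reject H0.


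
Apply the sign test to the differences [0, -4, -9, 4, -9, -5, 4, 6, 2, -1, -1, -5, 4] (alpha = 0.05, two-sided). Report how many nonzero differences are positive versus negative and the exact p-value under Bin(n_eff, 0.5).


Step 1: Discard zero differences. Original n = 13; n_eff = number of nonzero differences = 12.
Nonzero differences (with sign): -4, -9, +4, -9, -5, +4, +6, +2, -1, -1, -5, +4
Step 2: Count signs: positive = 5, negative = 7.
Step 3: Under H0: P(positive) = 0.5, so the number of positives S ~ Bin(12, 0.5).
Step 4: Two-sided exact p-value = sum of Bin(12,0.5) probabilities at or below the observed probability = 0.774414.
Step 5: alpha = 0.05. fail to reject H0.

n_eff = 12, pos = 5, neg = 7, p = 0.774414, fail to reject H0.


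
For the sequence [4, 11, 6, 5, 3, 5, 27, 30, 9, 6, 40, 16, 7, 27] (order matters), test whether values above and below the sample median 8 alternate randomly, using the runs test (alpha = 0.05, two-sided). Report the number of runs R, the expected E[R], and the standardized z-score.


Step 1: Compute median = 8; label A = above, B = below.
Labels in order: BABBBBAAABAABA  (n_A = 7, n_B = 7)
Step 2: Count runs R = 8.
Step 3: Under H0 (random ordering), E[R] = 2*n_A*n_B/(n_A+n_B) + 1 = 2*7*7/14 + 1 = 8.0000.
        Var[R] = 2*n_A*n_B*(2*n_A*n_B - n_A - n_B) / ((n_A+n_B)^2 * (n_A+n_B-1)) = 8232/2548 = 3.2308.
        SD[R] = 1.7974.
Step 4: R = E[R], so z = 0 with no continuity correction.
Step 5: Two-sided p-value via normal approximation = 2*(1 - Phi(|z|)) = 1.000000.
Step 6: alpha = 0.05. fail to reject H0.

R = 8, z = 0.0000, p = 1.000000, fail to reject H0.


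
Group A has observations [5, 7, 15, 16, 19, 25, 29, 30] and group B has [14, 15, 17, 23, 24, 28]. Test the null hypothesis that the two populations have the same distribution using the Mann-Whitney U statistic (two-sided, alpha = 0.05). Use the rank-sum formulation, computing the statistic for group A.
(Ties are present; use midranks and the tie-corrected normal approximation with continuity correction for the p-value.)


Step 1: Combine and sort all 14 observations; assign midranks.
sorted (value, group): (5,X), (7,X), (14,Y), (15,X), (15,Y), (16,X), (17,Y), (19,X), (23,Y), (24,Y), (25,X), (28,Y), (29,X), (30,X)
ranks: 5->1, 7->2, 14->3, 15->4.5, 15->4.5, 16->6, 17->7, 19->8, 23->9, 24->10, 25->11, 28->12, 29->13, 30->14
Step 2: Rank sum for X: R1 = 1 + 2 + 4.5 + 6 + 8 + 11 + 13 + 14 = 59.5.
Step 3: U_X = R1 - n1(n1+1)/2 = 59.5 - 8*9/2 = 59.5 - 36 = 23.5.
       U_Y = n1*n2 - U_X = 48 - 23.5 = 24.5.
Step 4: Ties are present, so use the tie-corrected normal approximation (with continuity correction) for the p-value.
Step 5: p-value = 1.000000; compare to alpha = 0.05. fail to reject H0.

U_X = 23.5, p = 1.000000, fail to reject H0 at alpha = 0.05.


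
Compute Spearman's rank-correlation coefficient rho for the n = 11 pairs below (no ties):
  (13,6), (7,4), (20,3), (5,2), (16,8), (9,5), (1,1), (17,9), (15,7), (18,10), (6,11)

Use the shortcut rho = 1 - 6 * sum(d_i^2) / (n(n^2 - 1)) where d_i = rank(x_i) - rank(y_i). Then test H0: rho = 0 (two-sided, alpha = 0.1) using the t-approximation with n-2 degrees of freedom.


Step 1: Rank x and y separately (midranks; no ties here).
rank(x): 13->6, 7->4, 20->11, 5->2, 16->8, 9->5, 1->1, 17->9, 15->7, 18->10, 6->3
rank(y): 6->6, 4->4, 3->3, 2->2, 8->8, 5->5, 1->1, 9->9, 7->7, 10->10, 11->11
Step 2: d_i = R_x(i) - R_y(i); compute d_i^2.
  (6-6)^2=0, (4-4)^2=0, (11-3)^2=64, (2-2)^2=0, (8-8)^2=0, (5-5)^2=0, (1-1)^2=0, (9-9)^2=0, (7-7)^2=0, (10-10)^2=0, (3-11)^2=64
sum(d^2) = 128.
Step 3: rho = 1 - 6*128 / (11*(11^2 - 1)) = 1 - 768/1320 = 0.418182.
Step 4: Under H0, t = rho * sqrt((n-2)/(1-rho^2)) = 1.3811 ~ t(9).
Step 5: Two-sided p-value from the t-distribution with 9 df = 0.200570.
Step 6: alpha = 0.1. fail to reject H0.

rho = 0.4182, p = 0.200570, fail to reject H0 at alpha = 0.1.


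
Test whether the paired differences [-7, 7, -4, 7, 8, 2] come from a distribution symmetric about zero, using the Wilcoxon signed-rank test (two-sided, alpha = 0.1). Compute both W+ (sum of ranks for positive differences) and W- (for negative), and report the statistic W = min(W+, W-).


Step 1: Drop any zero differences (none here) and take |d_i|.
|d| = [7, 7, 4, 7, 8, 2]
Step 2: Midrank |d_i| (ties get averaged ranks).
ranks: |7|->4, |7|->4, |4|->2, |7|->4, |8|->6, |2|->1
Step 3: Attach original signs; sum ranks with positive sign and with negative sign.
W+ = 4 + 4 + 6 + 1 = 15
W- = 4 + 2 = 6
(Check: W+ + W- = 21 should equal n(n+1)/2 = 21.)
Step 4: Test statistic W = min(W+, W-) = 6.
Step 5: Ties in |d|, so use the tie-corrected normal approximation.
        E[W] = n(n+1)/4 = 6*7/4 = 10.5.
        Tie groups: |d|=7 (t=3); sum(t^3 - t) = 24.
        Var[W] = n(n+1)(2n+1)/24 - sum(t^3-t)/48 = 546/24 - 24/48 = 22.25.
        z = (W - E[W]) / sqrt(Var[W]) = (6 - 10.5) / 4.7170 = -0.9540.
        Two-sided p = 2*Phi(z) = 0.340085.
Step 6: alpha = 0.1. fail to reject H0.

W+ = 15, W- = 6, W = min = 6, p = 0.340085, fail to reject H0.


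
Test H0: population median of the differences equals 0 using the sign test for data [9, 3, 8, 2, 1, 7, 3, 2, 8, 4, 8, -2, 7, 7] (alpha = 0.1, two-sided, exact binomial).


Step 1: Discard zero differences. Original n = 14; n_eff = number of nonzero differences = 14.
Nonzero differences (with sign): +9, +3, +8, +2, +1, +7, +3, +2, +8, +4, +8, -2, +7, +7
Step 2: Count signs: positive = 13, negative = 1.
Step 3: Under H0: P(positive) = 0.5, so the number of positives S ~ Bin(14, 0.5).
Step 4: Two-sided exact p-value = sum of Bin(14,0.5) probabilities at or below the observed probability = 0.001831.
Step 5: alpha = 0.1. reject H0.

n_eff = 14, pos = 13, neg = 1, p = 0.001831, reject H0.


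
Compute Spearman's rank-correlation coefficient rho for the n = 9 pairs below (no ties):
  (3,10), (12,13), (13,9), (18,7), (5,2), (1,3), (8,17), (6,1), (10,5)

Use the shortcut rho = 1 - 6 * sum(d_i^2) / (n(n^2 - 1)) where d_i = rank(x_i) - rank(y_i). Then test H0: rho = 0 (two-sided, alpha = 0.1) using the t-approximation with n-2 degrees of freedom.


Step 1: Rank x and y separately (midranks; no ties here).
rank(x): 3->2, 12->7, 13->8, 18->9, 5->3, 1->1, 8->5, 6->4, 10->6
rank(y): 10->7, 13->8, 9->6, 7->5, 2->2, 3->3, 17->9, 1->1, 5->4
Step 2: d_i = R_x(i) - R_y(i); compute d_i^2.
  (2-7)^2=25, (7-8)^2=1, (8-6)^2=4, (9-5)^2=16, (3-2)^2=1, (1-3)^2=4, (5-9)^2=16, (4-1)^2=9, (6-4)^2=4
sum(d^2) = 80.
Step 3: rho = 1 - 6*80 / (9*(9^2 - 1)) = 1 - 480/720 = 0.333333.
Step 4: Under H0, t = rho * sqrt((n-2)/(1-rho^2)) = 0.9354 ~ t(7).
Step 5: Two-sided p-value from the t-distribution with 7 df = 0.380713.
Step 6: alpha = 0.1. fail to reject H0.

rho = 0.3333, p = 0.380713, fail to reject H0 at alpha = 0.1.


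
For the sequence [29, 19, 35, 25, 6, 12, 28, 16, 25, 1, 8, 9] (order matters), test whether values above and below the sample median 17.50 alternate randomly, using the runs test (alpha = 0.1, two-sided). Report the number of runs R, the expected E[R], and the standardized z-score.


Step 1: Compute median = 17.50; label A = above, B = below.
Labels in order: AAAABBABABBB  (n_A = 6, n_B = 6)
Step 2: Count runs R = 6.
Step 3: Under H0 (random ordering), E[R] = 2*n_A*n_B/(n_A+n_B) + 1 = 2*6*6/12 + 1 = 7.0000.
        Var[R] = 2*n_A*n_B*(2*n_A*n_B - n_A - n_B) / ((n_A+n_B)^2 * (n_A+n_B-1)) = 4320/1584 = 2.7273.
        SD[R] = 1.6514.
Step 4: Continuity-corrected z = (R + 0.5 - E[R]) / SD[R] = (6 + 0.5 - 7.0000) / 1.6514 = -0.3028.
Step 5: Two-sided p-value via normal approximation = 2*(1 - Phi(|z|)) = 0.762069.
Step 6: alpha = 0.1. fail to reject H0.

R = 6, z = -0.3028, p = 0.762069, fail to reject H0.


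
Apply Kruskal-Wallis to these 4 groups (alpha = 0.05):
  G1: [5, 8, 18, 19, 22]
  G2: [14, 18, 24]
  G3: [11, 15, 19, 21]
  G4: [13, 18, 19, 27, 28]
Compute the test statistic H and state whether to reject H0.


Step 1: Combine all N = 17 observations and assign midranks.
sorted (value, group, rank): (5,G1,1), (8,G1,2), (11,G3,3), (13,G4,4), (14,G2,5), (15,G3,6), (18,G1,8), (18,G2,8), (18,G4,8), (19,G1,11), (19,G3,11), (19,G4,11), (21,G3,13), (22,G1,14), (24,G2,15), (27,G4,16), (28,G4,17)
Step 2: Sum ranks within each group.
R_1 = 36 (n_1 = 5)
R_2 = 28 (n_2 = 3)
R_3 = 33 (n_3 = 4)
R_4 = 56 (n_4 = 5)
Step 3: H = 12/(N(N+1)) * sum(R_i^2/n_i) - 3(N+1)
     = 12/(17*18) * (36^2/5 + 28^2/3 + 33^2/4 + 56^2/5) - 3*18
     = 0.039216 * 1419.98 - 54
     = 1.685621.
Step 4: Ties present; correction factor C = 1 - 48/(17^3 - 17) = 0.990196. Corrected H = 1.685621 / 0.990196 = 1.702310.
Step 5: Under H0, H ~ chi^2(3); p-value = 0.636420.
Step 6: alpha = 0.05. fail to reject H0.

H = 1.7023, df = 3, p = 0.636420, fail to reject H0.


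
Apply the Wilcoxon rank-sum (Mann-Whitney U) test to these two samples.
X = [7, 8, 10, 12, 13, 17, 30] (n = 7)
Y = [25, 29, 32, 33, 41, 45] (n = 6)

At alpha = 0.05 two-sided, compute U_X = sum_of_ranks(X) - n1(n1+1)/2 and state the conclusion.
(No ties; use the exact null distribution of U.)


Step 1: Combine and sort all 13 observations; assign midranks.
sorted (value, group): (7,X), (8,X), (10,X), (12,X), (13,X), (17,X), (25,Y), (29,Y), (30,X), (32,Y), (33,Y), (41,Y), (45,Y)
ranks: 7->1, 8->2, 10->3, 12->4, 13->5, 17->6, 25->7, 29->8, 30->9, 32->10, 33->11, 41->12, 45->13
Step 2: Rank sum for X: R1 = 1 + 2 + 3 + 4 + 5 + 6 + 9 = 30.
Step 3: U_X = R1 - n1(n1+1)/2 = 30 - 7*8/2 = 30 - 28 = 2.
       U_Y = n1*n2 - U_X = 42 - 2 = 40.
Step 4: No ties, so the exact null distribution of U (based on enumerating the C(13,7) = 1716 equally likely rank assignments) gives the two-sided p-value.
Step 5: p-value = 0.004662; compare to alpha = 0.05. reject H0.

U_X = 2, p = 0.004662, reject H0 at alpha = 0.05.


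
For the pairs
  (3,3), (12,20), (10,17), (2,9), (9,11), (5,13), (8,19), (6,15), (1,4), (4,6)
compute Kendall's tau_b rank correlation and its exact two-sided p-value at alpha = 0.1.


Step 1: Enumerate the 45 unordered pairs (i,j) with i<j and classify each by sign(x_j-x_i) * sign(y_j-y_i).
  (1,2):dx=+9,dy=+17->C; (1,3):dx=+7,dy=+14->C; (1,4):dx=-1,dy=+6->D; (1,5):dx=+6,dy=+8->C
  (1,6):dx=+2,dy=+10->C; (1,7):dx=+5,dy=+16->C; (1,8):dx=+3,dy=+12->C; (1,9):dx=-2,dy=+1->D
  (1,10):dx=+1,dy=+3->C; (2,3):dx=-2,dy=-3->C; (2,4):dx=-10,dy=-11->C; (2,5):dx=-3,dy=-9->C
  (2,6):dx=-7,dy=-7->C; (2,7):dx=-4,dy=-1->C; (2,8):dx=-6,dy=-5->C; (2,9):dx=-11,dy=-16->C
  (2,10):dx=-8,dy=-14->C; (3,4):dx=-8,dy=-8->C; (3,5):dx=-1,dy=-6->C; (3,6):dx=-5,dy=-4->C
  (3,7):dx=-2,dy=+2->D; (3,8):dx=-4,dy=-2->C; (3,9):dx=-9,dy=-13->C; (3,10):dx=-6,dy=-11->C
  (4,5):dx=+7,dy=+2->C; (4,6):dx=+3,dy=+4->C; (4,7):dx=+6,dy=+10->C; (4,8):dx=+4,dy=+6->C
  (4,9):dx=-1,dy=-5->C; (4,10):dx=+2,dy=-3->D; (5,6):dx=-4,dy=+2->D; (5,7):dx=-1,dy=+8->D
  (5,8):dx=-3,dy=+4->D; (5,9):dx=-8,dy=-7->C; (5,10):dx=-5,dy=-5->C; (6,7):dx=+3,dy=+6->C
  (6,8):dx=+1,dy=+2->C; (6,9):dx=-4,dy=-9->C; (6,10):dx=-1,dy=-7->C; (7,8):dx=-2,dy=-4->C
  (7,9):dx=-7,dy=-15->C; (7,10):dx=-4,dy=-13->C; (8,9):dx=-5,dy=-11->C; (8,10):dx=-2,dy=-9->C
  (9,10):dx=+3,dy=+2->C
Step 2: C = 38, D = 7, total pairs = 45.
Step 3: tau = (C - D)/(n(n-1)/2) = (38 - 7)/45 = 0.688889.
Step 4: Exact two-sided p-value (enumerate n! = 3628800 permutations of y under H0): p = 0.004687.
Step 5: alpha = 0.1. reject H0.

tau_b = 0.6889 (C=38, D=7), p = 0.004687, reject H0.


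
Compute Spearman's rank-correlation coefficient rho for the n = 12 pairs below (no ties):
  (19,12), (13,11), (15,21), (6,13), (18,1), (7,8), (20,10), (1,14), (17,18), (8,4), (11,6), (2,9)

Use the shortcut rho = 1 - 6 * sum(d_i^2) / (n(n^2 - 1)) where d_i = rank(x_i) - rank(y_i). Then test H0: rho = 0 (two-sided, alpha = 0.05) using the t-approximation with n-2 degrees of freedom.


Step 1: Rank x and y separately (midranks; no ties here).
rank(x): 19->11, 13->7, 15->8, 6->3, 18->10, 7->4, 20->12, 1->1, 17->9, 8->5, 11->6, 2->2
rank(y): 12->8, 11->7, 21->12, 13->9, 1->1, 8->4, 10->6, 14->10, 18->11, 4->2, 6->3, 9->5
Step 2: d_i = R_x(i) - R_y(i); compute d_i^2.
  (11-8)^2=9, (7-7)^2=0, (8-12)^2=16, (3-9)^2=36, (10-1)^2=81, (4-4)^2=0, (12-6)^2=36, (1-10)^2=81, (9-11)^2=4, (5-2)^2=9, (6-3)^2=9, (2-5)^2=9
sum(d^2) = 290.
Step 3: rho = 1 - 6*290 / (12*(12^2 - 1)) = 1 - 1740/1716 = -0.013986.
Step 4: Under H0, t = rho * sqrt((n-2)/(1-rho^2)) = -0.0442 ~ t(10).
Step 5: Two-sided p-value from the t-distribution with 10 df = 0.965590.
Step 6: alpha = 0.05. fail to reject H0.

rho = -0.0140, p = 0.965590, fail to reject H0 at alpha = 0.05.


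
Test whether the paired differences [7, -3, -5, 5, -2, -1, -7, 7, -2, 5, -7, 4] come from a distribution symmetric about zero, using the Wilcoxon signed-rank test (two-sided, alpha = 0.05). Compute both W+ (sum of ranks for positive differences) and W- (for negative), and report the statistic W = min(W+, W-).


Step 1: Drop any zero differences (none here) and take |d_i|.
|d| = [7, 3, 5, 5, 2, 1, 7, 7, 2, 5, 7, 4]
Step 2: Midrank |d_i| (ties get averaged ranks).
ranks: |7|->10.5, |3|->4, |5|->7, |5|->7, |2|->2.5, |1|->1, |7|->10.5, |7|->10.5, |2|->2.5, |5|->7, |7|->10.5, |4|->5
Step 3: Attach original signs; sum ranks with positive sign and with negative sign.
W+ = 10.5 + 7 + 10.5 + 7 + 5 = 40
W- = 4 + 7 + 2.5 + 1 + 10.5 + 2.5 + 10.5 = 38
(Check: W+ + W- = 78 should equal n(n+1)/2 = 78.)
Step 4: Test statistic W = min(W+, W-) = 38.
Step 5: Ties in |d|, so use the tie-corrected normal approximation.
        E[W] = n(n+1)/4 = 12*13/4 = 39.
        Tie groups: |d|=2 (t=2), |d|=5 (t=3), |d|=7 (t=4); sum(t^3 - t) = 90.
        Var[W] = n(n+1)(2n+1)/24 - sum(t^3-t)/48 = 3900/24 - 90/48 = 160.625.
        z = (W - E[W]) / sqrt(Var[W]) = (38 - 39) / 12.6738 = -0.0789.
        Two-sided p = 2*Phi(z) = 0.937110.
Step 6: alpha = 0.05. fail to reject H0.

W+ = 40, W- = 38, W = min = 38, p = 0.937110, fail to reject H0.


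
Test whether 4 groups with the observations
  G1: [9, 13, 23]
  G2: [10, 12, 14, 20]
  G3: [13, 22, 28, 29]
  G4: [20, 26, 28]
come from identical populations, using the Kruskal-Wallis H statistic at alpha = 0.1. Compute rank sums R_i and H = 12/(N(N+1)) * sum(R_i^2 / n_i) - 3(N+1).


Step 1: Combine all N = 14 observations and assign midranks.
sorted (value, group, rank): (9,G1,1), (10,G2,2), (12,G2,3), (13,G1,4.5), (13,G3,4.5), (14,G2,6), (20,G2,7.5), (20,G4,7.5), (22,G3,9), (23,G1,10), (26,G4,11), (28,G3,12.5), (28,G4,12.5), (29,G3,14)
Step 2: Sum ranks within each group.
R_1 = 15.5 (n_1 = 3)
R_2 = 18.5 (n_2 = 4)
R_3 = 40 (n_3 = 4)
R_4 = 31 (n_4 = 3)
Step 3: H = 12/(N(N+1)) * sum(R_i^2/n_i) - 3(N+1)
     = 12/(14*15) * (15.5^2/3 + 18.5^2/4 + 40^2/4 + 31^2/3) - 3*15
     = 0.057143 * 885.979 - 45
     = 5.627381.
Step 4: Ties present; correction factor C = 1 - 18/(14^3 - 14) = 0.993407. Corrected H = 5.627381 / 0.993407 = 5.664731.
Step 5: Under H0, H ~ chi^2(3); p-value = 0.129111.
Step 6: alpha = 0.1. fail to reject H0.

H = 5.6647, df = 3, p = 0.129111, fail to reject H0.


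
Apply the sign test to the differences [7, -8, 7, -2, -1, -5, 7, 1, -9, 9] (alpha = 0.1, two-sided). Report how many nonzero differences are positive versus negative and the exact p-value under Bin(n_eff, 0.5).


Step 1: Discard zero differences. Original n = 10; n_eff = number of nonzero differences = 10.
Nonzero differences (with sign): +7, -8, +7, -2, -1, -5, +7, +1, -9, +9
Step 2: Count signs: positive = 5, negative = 5.
Step 3: Under H0: P(positive) = 0.5, so the number of positives S ~ Bin(10, 0.5).
Step 4: Two-sided exact p-value = sum of Bin(10,0.5) probabilities at or below the observed probability = 1.000000.
Step 5: alpha = 0.1. fail to reject H0.

n_eff = 10, pos = 5, neg = 5, p = 1.000000, fail to reject H0.


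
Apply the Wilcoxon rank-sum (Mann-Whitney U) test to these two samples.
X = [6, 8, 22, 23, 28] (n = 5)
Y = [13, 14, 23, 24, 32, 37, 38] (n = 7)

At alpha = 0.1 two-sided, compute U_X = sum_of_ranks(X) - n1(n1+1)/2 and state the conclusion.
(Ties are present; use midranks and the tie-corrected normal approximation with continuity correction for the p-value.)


Step 1: Combine and sort all 12 observations; assign midranks.
sorted (value, group): (6,X), (8,X), (13,Y), (14,Y), (22,X), (23,X), (23,Y), (24,Y), (28,X), (32,Y), (37,Y), (38,Y)
ranks: 6->1, 8->2, 13->3, 14->4, 22->5, 23->6.5, 23->6.5, 24->8, 28->9, 32->10, 37->11, 38->12
Step 2: Rank sum for X: R1 = 1 + 2 + 5 + 6.5 + 9 = 23.5.
Step 3: U_X = R1 - n1(n1+1)/2 = 23.5 - 5*6/2 = 23.5 - 15 = 8.5.
       U_Y = n1*n2 - U_X = 35 - 8.5 = 26.5.
Step 4: Ties are present, so use the tie-corrected normal approximation (with continuity correction) for the p-value.
Step 5: p-value = 0.166721; compare to alpha = 0.1. fail to reject H0.

U_X = 8.5, p = 0.166721, fail to reject H0 at alpha = 0.1.


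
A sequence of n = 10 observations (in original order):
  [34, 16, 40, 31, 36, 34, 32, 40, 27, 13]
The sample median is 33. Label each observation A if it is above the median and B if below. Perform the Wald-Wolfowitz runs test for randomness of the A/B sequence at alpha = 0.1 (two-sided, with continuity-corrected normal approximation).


Step 1: Compute median = 33; label A = above, B = below.
Labels in order: ABABAABABB  (n_A = 5, n_B = 5)
Step 2: Count runs R = 8.
Step 3: Under H0 (random ordering), E[R] = 2*n_A*n_B/(n_A+n_B) + 1 = 2*5*5/10 + 1 = 6.0000.
        Var[R] = 2*n_A*n_B*(2*n_A*n_B - n_A - n_B) / ((n_A+n_B)^2 * (n_A+n_B-1)) = 2000/900 = 2.2222.
        SD[R] = 1.4907.
Step 4: Continuity-corrected z = (R - 0.5 - E[R]) / SD[R] = (8 - 0.5 - 6.0000) / 1.4907 = 1.0062.
Step 5: Two-sided p-value via normal approximation = 2*(1 - Phi(|z|)) = 0.314305.
Step 6: alpha = 0.1. fail to reject H0.

R = 8, z = 1.0062, p = 0.314305, fail to reject H0.


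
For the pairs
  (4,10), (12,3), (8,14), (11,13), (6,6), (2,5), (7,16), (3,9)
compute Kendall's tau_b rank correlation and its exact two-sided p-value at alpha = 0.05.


Step 1: Enumerate the 28 unordered pairs (i,j) with i<j and classify each by sign(x_j-x_i) * sign(y_j-y_i).
  (1,2):dx=+8,dy=-7->D; (1,3):dx=+4,dy=+4->C; (1,4):dx=+7,dy=+3->C; (1,5):dx=+2,dy=-4->D
  (1,6):dx=-2,dy=-5->C; (1,7):dx=+3,dy=+6->C; (1,8):dx=-1,dy=-1->C; (2,3):dx=-4,dy=+11->D
  (2,4):dx=-1,dy=+10->D; (2,5):dx=-6,dy=+3->D; (2,6):dx=-10,dy=+2->D; (2,7):dx=-5,dy=+13->D
  (2,8):dx=-9,dy=+6->D; (3,4):dx=+3,dy=-1->D; (3,5):dx=-2,dy=-8->C; (3,6):dx=-6,dy=-9->C
  (3,7):dx=-1,dy=+2->D; (3,8):dx=-5,dy=-5->C; (4,5):dx=-5,dy=-7->C; (4,6):dx=-9,dy=-8->C
  (4,7):dx=-4,dy=+3->D; (4,8):dx=-8,dy=-4->C; (5,6):dx=-4,dy=-1->C; (5,7):dx=+1,dy=+10->C
  (5,8):dx=-3,dy=+3->D; (6,7):dx=+5,dy=+11->C; (6,8):dx=+1,dy=+4->C; (7,8):dx=-4,dy=-7->C
Step 2: C = 16, D = 12, total pairs = 28.
Step 3: tau = (C - D)/(n(n-1)/2) = (16 - 12)/28 = 0.142857.
Step 4: Exact two-sided p-value (enumerate n! = 40320 permutations of y under H0): p = 0.719544.
Step 5: alpha = 0.05. fail to reject H0.

tau_b = 0.1429 (C=16, D=12), p = 0.719544, fail to reject H0.


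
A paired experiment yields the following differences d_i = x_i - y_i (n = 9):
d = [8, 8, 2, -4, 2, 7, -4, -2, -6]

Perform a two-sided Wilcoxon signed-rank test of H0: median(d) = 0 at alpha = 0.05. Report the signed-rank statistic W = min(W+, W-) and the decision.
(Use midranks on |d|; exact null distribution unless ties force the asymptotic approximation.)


Step 1: Drop any zero differences (none here) and take |d_i|.
|d| = [8, 8, 2, 4, 2, 7, 4, 2, 6]
Step 2: Midrank |d_i| (ties get averaged ranks).
ranks: |8|->8.5, |8|->8.5, |2|->2, |4|->4.5, |2|->2, |7|->7, |4|->4.5, |2|->2, |6|->6
Step 3: Attach original signs; sum ranks with positive sign and with negative sign.
W+ = 8.5 + 8.5 + 2 + 2 + 7 = 28
W- = 4.5 + 4.5 + 2 + 6 = 17
(Check: W+ + W- = 45 should equal n(n+1)/2 = 45.)
Step 4: Test statistic W = min(W+, W-) = 17.
Step 5: Ties in |d|, so use the tie-corrected normal approximation.
        E[W] = n(n+1)/4 = 9*10/4 = 22.5.
        Tie groups: |d|=2 (t=3), |d|=4 (t=2), |d|=8 (t=2); sum(t^3 - t) = 36.
        Var[W] = n(n+1)(2n+1)/24 - sum(t^3-t)/48 = 1710/24 - 36/48 = 70.5.
        z = (W - E[W]) / sqrt(Var[W]) = (17 - 22.5) / 8.3964 = -0.6550.
        Two-sided p = 2*Phi(z) = 0.512442.
Step 6: alpha = 0.05. fail to reject H0.

W+ = 28, W- = 17, W = min = 17, p = 0.512442, fail to reject H0.


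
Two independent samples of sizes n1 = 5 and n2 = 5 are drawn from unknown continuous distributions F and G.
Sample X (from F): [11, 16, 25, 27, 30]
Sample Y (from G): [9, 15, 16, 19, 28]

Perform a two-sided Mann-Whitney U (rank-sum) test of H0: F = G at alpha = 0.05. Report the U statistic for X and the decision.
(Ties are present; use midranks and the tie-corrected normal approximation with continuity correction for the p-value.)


Step 1: Combine and sort all 10 observations; assign midranks.
sorted (value, group): (9,Y), (11,X), (15,Y), (16,X), (16,Y), (19,Y), (25,X), (27,X), (28,Y), (30,X)
ranks: 9->1, 11->2, 15->3, 16->4.5, 16->4.5, 19->6, 25->7, 27->8, 28->9, 30->10
Step 2: Rank sum for X: R1 = 2 + 4.5 + 7 + 8 + 10 = 31.5.
Step 3: U_X = R1 - n1(n1+1)/2 = 31.5 - 5*6/2 = 31.5 - 15 = 16.5.
       U_Y = n1*n2 - U_X = 25 - 16.5 = 8.5.
Step 4: Ties are present, so use the tie-corrected normal approximation (with continuity correction) for the p-value.
Step 5: p-value = 0.463344; compare to alpha = 0.05. fail to reject H0.

U_X = 16.5, p = 0.463344, fail to reject H0 at alpha = 0.05.


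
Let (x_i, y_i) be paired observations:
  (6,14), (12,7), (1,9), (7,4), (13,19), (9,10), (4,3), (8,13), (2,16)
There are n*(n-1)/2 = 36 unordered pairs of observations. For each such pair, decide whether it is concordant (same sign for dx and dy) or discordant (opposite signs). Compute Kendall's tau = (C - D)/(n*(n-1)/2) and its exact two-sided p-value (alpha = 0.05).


Step 1: Enumerate the 36 unordered pairs (i,j) with i<j and classify each by sign(x_j-x_i) * sign(y_j-y_i).
  (1,2):dx=+6,dy=-7->D; (1,3):dx=-5,dy=-5->C; (1,4):dx=+1,dy=-10->D; (1,5):dx=+7,dy=+5->C
  (1,6):dx=+3,dy=-4->D; (1,7):dx=-2,dy=-11->C; (1,8):dx=+2,dy=-1->D; (1,9):dx=-4,dy=+2->D
  (2,3):dx=-11,dy=+2->D; (2,4):dx=-5,dy=-3->C; (2,5):dx=+1,dy=+12->C; (2,6):dx=-3,dy=+3->D
  (2,7):dx=-8,dy=-4->C; (2,8):dx=-4,dy=+6->D; (2,9):dx=-10,dy=+9->D; (3,4):dx=+6,dy=-5->D
  (3,5):dx=+12,dy=+10->C; (3,6):dx=+8,dy=+1->C; (3,7):dx=+3,dy=-6->D; (3,8):dx=+7,dy=+4->C
  (3,9):dx=+1,dy=+7->C; (4,5):dx=+6,dy=+15->C; (4,6):dx=+2,dy=+6->C; (4,7):dx=-3,dy=-1->C
  (4,8):dx=+1,dy=+9->C; (4,9):dx=-5,dy=+12->D; (5,6):dx=-4,dy=-9->C; (5,7):dx=-9,dy=-16->C
  (5,8):dx=-5,dy=-6->C; (5,9):dx=-11,dy=-3->C; (6,7):dx=-5,dy=-7->C; (6,8):dx=-1,dy=+3->D
  (6,9):dx=-7,dy=+6->D; (7,8):dx=+4,dy=+10->C; (7,9):dx=-2,dy=+13->D; (8,9):dx=-6,dy=+3->D
Step 2: C = 20, D = 16, total pairs = 36.
Step 3: tau = (C - D)/(n(n-1)/2) = (20 - 16)/36 = 0.111111.
Step 4: Exact two-sided p-value (enumerate n! = 362880 permutations of y under H0): p = 0.761414.
Step 5: alpha = 0.05. fail to reject H0.

tau_b = 0.1111 (C=20, D=16), p = 0.761414, fail to reject H0.


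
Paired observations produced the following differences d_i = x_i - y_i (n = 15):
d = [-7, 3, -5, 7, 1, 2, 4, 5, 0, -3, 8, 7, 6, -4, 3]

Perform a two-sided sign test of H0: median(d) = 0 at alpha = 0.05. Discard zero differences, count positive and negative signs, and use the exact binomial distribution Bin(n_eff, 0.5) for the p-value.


Step 1: Discard zero differences. Original n = 15; n_eff = number of nonzero differences = 14.
Nonzero differences (with sign): -7, +3, -5, +7, +1, +2, +4, +5, -3, +8, +7, +6, -4, +3
Step 2: Count signs: positive = 10, negative = 4.
Step 3: Under H0: P(positive) = 0.5, so the number of positives S ~ Bin(14, 0.5).
Step 4: Two-sided exact p-value = sum of Bin(14,0.5) probabilities at or below the observed probability = 0.179565.
Step 5: alpha = 0.05. fail to reject H0.

n_eff = 14, pos = 10, neg = 4, p = 0.179565, fail to reject H0.


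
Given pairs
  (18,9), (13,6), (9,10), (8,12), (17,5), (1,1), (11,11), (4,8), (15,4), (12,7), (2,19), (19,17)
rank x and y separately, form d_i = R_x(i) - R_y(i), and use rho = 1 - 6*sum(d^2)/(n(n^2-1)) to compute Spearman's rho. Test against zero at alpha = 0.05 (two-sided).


Step 1: Rank x and y separately (midranks; no ties here).
rank(x): 18->11, 13->8, 9->5, 8->4, 17->10, 1->1, 11->6, 4->3, 15->9, 12->7, 2->2, 19->12
rank(y): 9->7, 6->4, 10->8, 12->10, 5->3, 1->1, 11->9, 8->6, 4->2, 7->5, 19->12, 17->11
Step 2: d_i = R_x(i) - R_y(i); compute d_i^2.
  (11-7)^2=16, (8-4)^2=16, (5-8)^2=9, (4-10)^2=36, (10-3)^2=49, (1-1)^2=0, (6-9)^2=9, (3-6)^2=9, (9-2)^2=49, (7-5)^2=4, (2-12)^2=100, (12-11)^2=1
sum(d^2) = 298.
Step 3: rho = 1 - 6*298 / (12*(12^2 - 1)) = 1 - 1788/1716 = -0.041958.
Step 4: Under H0, t = rho * sqrt((n-2)/(1-rho^2)) = -0.1328 ~ t(10).
Step 5: Two-sided p-value from the t-distribution with 10 df = 0.896986.
Step 6: alpha = 0.05. fail to reject H0.

rho = -0.0420, p = 0.896986, fail to reject H0 at alpha = 0.05.


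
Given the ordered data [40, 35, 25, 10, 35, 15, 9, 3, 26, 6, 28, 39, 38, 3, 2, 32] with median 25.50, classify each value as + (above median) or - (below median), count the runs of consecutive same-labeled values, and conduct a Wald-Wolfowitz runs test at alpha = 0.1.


Step 1: Compute median = 25.50; label A = above, B = below.
Labels in order: AABBABBBABAAABBA  (n_A = 8, n_B = 8)
Step 2: Count runs R = 9.
Step 3: Under H0 (random ordering), E[R] = 2*n_A*n_B/(n_A+n_B) + 1 = 2*8*8/16 + 1 = 9.0000.
        Var[R] = 2*n_A*n_B*(2*n_A*n_B - n_A - n_B) / ((n_A+n_B)^2 * (n_A+n_B-1)) = 14336/3840 = 3.7333.
        SD[R] = 1.9322.
Step 4: R = E[R], so z = 0 with no continuity correction.
Step 5: Two-sided p-value via normal approximation = 2*(1 - Phi(|z|)) = 1.000000.
Step 6: alpha = 0.1. fail to reject H0.

R = 9, z = 0.0000, p = 1.000000, fail to reject H0.


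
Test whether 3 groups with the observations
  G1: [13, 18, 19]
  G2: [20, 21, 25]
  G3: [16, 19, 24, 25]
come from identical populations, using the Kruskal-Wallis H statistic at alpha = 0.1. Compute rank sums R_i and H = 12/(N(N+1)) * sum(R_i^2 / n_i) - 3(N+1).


Step 1: Combine all N = 10 observations and assign midranks.
sorted (value, group, rank): (13,G1,1), (16,G3,2), (18,G1,3), (19,G1,4.5), (19,G3,4.5), (20,G2,6), (21,G2,7), (24,G3,8), (25,G2,9.5), (25,G3,9.5)
Step 2: Sum ranks within each group.
R_1 = 8.5 (n_1 = 3)
R_2 = 22.5 (n_2 = 3)
R_3 = 24 (n_3 = 4)
Step 3: H = 12/(N(N+1)) * sum(R_i^2/n_i) - 3(N+1)
     = 12/(10*11) * (8.5^2/3 + 22.5^2/3 + 24^2/4) - 3*11
     = 0.109091 * 336.833 - 33
     = 3.745455.
Step 4: Ties present; correction factor C = 1 - 12/(10^3 - 10) = 0.987879. Corrected H = 3.745455 / 0.987879 = 3.791411.
Step 5: Under H0, H ~ chi^2(2); p-value = 0.150212.
Step 6: alpha = 0.1. fail to reject H0.

H = 3.7914, df = 2, p = 0.150212, fail to reject H0.


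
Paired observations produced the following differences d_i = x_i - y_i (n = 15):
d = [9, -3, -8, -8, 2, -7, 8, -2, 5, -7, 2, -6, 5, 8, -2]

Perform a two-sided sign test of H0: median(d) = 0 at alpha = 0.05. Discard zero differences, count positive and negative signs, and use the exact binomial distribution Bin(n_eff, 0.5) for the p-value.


Step 1: Discard zero differences. Original n = 15; n_eff = number of nonzero differences = 15.
Nonzero differences (with sign): +9, -3, -8, -8, +2, -7, +8, -2, +5, -7, +2, -6, +5, +8, -2
Step 2: Count signs: positive = 7, negative = 8.
Step 3: Under H0: P(positive) = 0.5, so the number of positives S ~ Bin(15, 0.5).
Step 4: Two-sided exact p-value = sum of Bin(15,0.5) probabilities at or below the observed probability = 1.000000.
Step 5: alpha = 0.05. fail to reject H0.

n_eff = 15, pos = 7, neg = 8, p = 1.000000, fail to reject H0.


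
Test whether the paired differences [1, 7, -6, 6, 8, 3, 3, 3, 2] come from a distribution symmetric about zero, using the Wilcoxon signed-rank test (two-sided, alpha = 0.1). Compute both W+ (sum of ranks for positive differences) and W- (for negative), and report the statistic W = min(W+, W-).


Step 1: Drop any zero differences (none here) and take |d_i|.
|d| = [1, 7, 6, 6, 8, 3, 3, 3, 2]
Step 2: Midrank |d_i| (ties get averaged ranks).
ranks: |1|->1, |7|->8, |6|->6.5, |6|->6.5, |8|->9, |3|->4, |3|->4, |3|->4, |2|->2
Step 3: Attach original signs; sum ranks with positive sign and with negative sign.
W+ = 1 + 8 + 6.5 + 9 + 4 + 4 + 4 + 2 = 38.5
W- = 6.5 = 6.5
(Check: W+ + W- = 45 should equal n(n+1)/2 = 45.)
Step 4: Test statistic W = min(W+, W-) = 6.5.
Step 5: Ties in |d|, so use the tie-corrected normal approximation.
        E[W] = n(n+1)/4 = 9*10/4 = 22.5.
        Tie groups: |d|=3 (t=3), |d|=6 (t=2); sum(t^3 - t) = 30.
        Var[W] = n(n+1)(2n+1)/24 - sum(t^3-t)/48 = 1710/24 - 30/48 = 70.625.
        z = (W - E[W]) / sqrt(Var[W]) = (6.5 - 22.5) / 8.4039 = -1.9039.
        Two-sided p = 2*Phi(z) = 0.056925.
Step 6: alpha = 0.1. reject H0.

W+ = 38.5, W- = 6.5, W = min = 6.5, p = 0.056925, reject H0.


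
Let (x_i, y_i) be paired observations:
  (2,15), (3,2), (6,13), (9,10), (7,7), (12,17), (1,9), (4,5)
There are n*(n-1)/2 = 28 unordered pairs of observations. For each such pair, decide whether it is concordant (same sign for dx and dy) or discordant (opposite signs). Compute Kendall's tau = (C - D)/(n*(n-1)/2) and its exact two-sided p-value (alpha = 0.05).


Step 1: Enumerate the 28 unordered pairs (i,j) with i<j and classify each by sign(x_j-x_i) * sign(y_j-y_i).
  (1,2):dx=+1,dy=-13->D; (1,3):dx=+4,dy=-2->D; (1,4):dx=+7,dy=-5->D; (1,5):dx=+5,dy=-8->D
  (1,6):dx=+10,dy=+2->C; (1,7):dx=-1,dy=-6->C; (1,8):dx=+2,dy=-10->D; (2,3):dx=+3,dy=+11->C
  (2,4):dx=+6,dy=+8->C; (2,5):dx=+4,dy=+5->C; (2,6):dx=+9,dy=+15->C; (2,7):dx=-2,dy=+7->D
  (2,8):dx=+1,dy=+3->C; (3,4):dx=+3,dy=-3->D; (3,5):dx=+1,dy=-6->D; (3,6):dx=+6,dy=+4->C
  (3,7):dx=-5,dy=-4->C; (3,8):dx=-2,dy=-8->C; (4,5):dx=-2,dy=-3->C; (4,6):dx=+3,dy=+7->C
  (4,7):dx=-8,dy=-1->C; (4,8):dx=-5,dy=-5->C; (5,6):dx=+5,dy=+10->C; (5,7):dx=-6,dy=+2->D
  (5,8):dx=-3,dy=-2->C; (6,7):dx=-11,dy=-8->C; (6,8):dx=-8,dy=-12->C; (7,8):dx=+3,dy=-4->D
Step 2: C = 18, D = 10, total pairs = 28.
Step 3: tau = (C - D)/(n(n-1)/2) = (18 - 10)/28 = 0.285714.
Step 4: Exact two-sided p-value (enumerate n! = 40320 permutations of y under H0): p = 0.398760.
Step 5: alpha = 0.05. fail to reject H0.

tau_b = 0.2857 (C=18, D=10), p = 0.398760, fail to reject H0.


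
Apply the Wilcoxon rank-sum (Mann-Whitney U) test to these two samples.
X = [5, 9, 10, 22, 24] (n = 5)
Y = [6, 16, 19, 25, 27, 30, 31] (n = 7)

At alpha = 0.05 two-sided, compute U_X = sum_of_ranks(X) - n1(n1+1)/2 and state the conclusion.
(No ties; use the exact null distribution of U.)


Step 1: Combine and sort all 12 observations; assign midranks.
sorted (value, group): (5,X), (6,Y), (9,X), (10,X), (16,Y), (19,Y), (22,X), (24,X), (25,Y), (27,Y), (30,Y), (31,Y)
ranks: 5->1, 6->2, 9->3, 10->4, 16->5, 19->6, 22->7, 24->8, 25->9, 27->10, 30->11, 31->12
Step 2: Rank sum for X: R1 = 1 + 3 + 4 + 7 + 8 = 23.
Step 3: U_X = R1 - n1(n1+1)/2 = 23 - 5*6/2 = 23 - 15 = 8.
       U_Y = n1*n2 - U_X = 35 - 8 = 27.
Step 4: No ties, so the exact null distribution of U (based on enumerating the C(12,5) = 792 equally likely rank assignments) gives the two-sided p-value.
Step 5: p-value = 0.148990; compare to alpha = 0.05. fail to reject H0.

U_X = 8, p = 0.148990, fail to reject H0 at alpha = 0.05.


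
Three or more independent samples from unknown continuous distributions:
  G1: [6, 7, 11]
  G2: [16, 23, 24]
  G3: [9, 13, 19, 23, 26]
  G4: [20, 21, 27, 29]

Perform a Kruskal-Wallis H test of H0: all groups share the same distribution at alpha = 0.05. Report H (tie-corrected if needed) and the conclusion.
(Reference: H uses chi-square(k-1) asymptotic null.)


Step 1: Combine all N = 15 observations and assign midranks.
sorted (value, group, rank): (6,G1,1), (7,G1,2), (9,G3,3), (11,G1,4), (13,G3,5), (16,G2,6), (19,G3,7), (20,G4,8), (21,G4,9), (23,G2,10.5), (23,G3,10.5), (24,G2,12), (26,G3,13), (27,G4,14), (29,G4,15)
Step 2: Sum ranks within each group.
R_1 = 7 (n_1 = 3)
R_2 = 28.5 (n_2 = 3)
R_3 = 38.5 (n_3 = 5)
R_4 = 46 (n_4 = 4)
Step 3: H = 12/(N(N+1)) * sum(R_i^2/n_i) - 3(N+1)
     = 12/(15*16) * (7^2/3 + 28.5^2/3 + 38.5^2/5 + 46^2/4) - 3*16
     = 0.050000 * 1112.53 - 48
     = 7.626667.
Step 4: Ties present; correction factor C = 1 - 6/(15^3 - 15) = 0.998214. Corrected H = 7.626667 / 0.998214 = 7.640310.
Step 5: Under H0, H ~ chi^2(3); p-value = 0.054061.
Step 6: alpha = 0.05. fail to reject H0.

H = 7.6403, df = 3, p = 0.054061, fail to reject H0.


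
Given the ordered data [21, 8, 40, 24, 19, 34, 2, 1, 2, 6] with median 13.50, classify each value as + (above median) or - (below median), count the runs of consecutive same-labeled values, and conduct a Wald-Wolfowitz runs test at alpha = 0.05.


Step 1: Compute median = 13.50; label A = above, B = below.
Labels in order: ABAAAABBBB  (n_A = 5, n_B = 5)
Step 2: Count runs R = 4.
Step 3: Under H0 (random ordering), E[R] = 2*n_A*n_B/(n_A+n_B) + 1 = 2*5*5/10 + 1 = 6.0000.
        Var[R] = 2*n_A*n_B*(2*n_A*n_B - n_A - n_B) / ((n_A+n_B)^2 * (n_A+n_B-1)) = 2000/900 = 2.2222.
        SD[R] = 1.4907.
Step 4: Continuity-corrected z = (R + 0.5 - E[R]) / SD[R] = (4 + 0.5 - 6.0000) / 1.4907 = -1.0062.
Step 5: Two-sided p-value via normal approximation = 2*(1 - Phi(|z|)) = 0.314305.
Step 6: alpha = 0.05. fail to reject H0.

R = 4, z = -1.0062, p = 0.314305, fail to reject H0.


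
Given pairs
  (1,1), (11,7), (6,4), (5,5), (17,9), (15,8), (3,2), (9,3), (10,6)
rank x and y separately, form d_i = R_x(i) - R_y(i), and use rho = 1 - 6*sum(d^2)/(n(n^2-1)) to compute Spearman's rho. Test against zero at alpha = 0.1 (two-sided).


Step 1: Rank x and y separately (midranks; no ties here).
rank(x): 1->1, 11->7, 6->4, 5->3, 17->9, 15->8, 3->2, 9->5, 10->6
rank(y): 1->1, 7->7, 4->4, 5->5, 9->9, 8->8, 2->2, 3->3, 6->6
Step 2: d_i = R_x(i) - R_y(i); compute d_i^2.
  (1-1)^2=0, (7-7)^2=0, (4-4)^2=0, (3-5)^2=4, (9-9)^2=0, (8-8)^2=0, (2-2)^2=0, (5-3)^2=4, (6-6)^2=0
sum(d^2) = 8.
Step 3: rho = 1 - 6*8 / (9*(9^2 - 1)) = 1 - 48/720 = 0.933333.
Step 4: Under H0, t = rho * sqrt((n-2)/(1-rho^2)) = 6.8783 ~ t(7).
Step 5: Two-sided p-value from the t-distribution with 7 df = 0.000236.
Step 6: alpha = 0.1. reject H0.

rho = 0.9333, p = 0.000236, reject H0 at alpha = 0.1.


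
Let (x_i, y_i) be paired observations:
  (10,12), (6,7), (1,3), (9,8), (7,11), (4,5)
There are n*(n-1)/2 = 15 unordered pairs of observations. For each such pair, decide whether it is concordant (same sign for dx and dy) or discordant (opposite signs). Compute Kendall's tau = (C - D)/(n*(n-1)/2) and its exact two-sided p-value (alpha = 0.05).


Step 1: Enumerate the 15 unordered pairs (i,j) with i<j and classify each by sign(x_j-x_i) * sign(y_j-y_i).
  (1,2):dx=-4,dy=-5->C; (1,3):dx=-9,dy=-9->C; (1,4):dx=-1,dy=-4->C; (1,5):dx=-3,dy=-1->C
  (1,6):dx=-6,dy=-7->C; (2,3):dx=-5,dy=-4->C; (2,4):dx=+3,dy=+1->C; (2,5):dx=+1,dy=+4->C
  (2,6):dx=-2,dy=-2->C; (3,4):dx=+8,dy=+5->C; (3,5):dx=+6,dy=+8->C; (3,6):dx=+3,dy=+2->C
  (4,5):dx=-2,dy=+3->D; (4,6):dx=-5,dy=-3->C; (5,6):dx=-3,dy=-6->C
Step 2: C = 14, D = 1, total pairs = 15.
Step 3: tau = (C - D)/(n(n-1)/2) = (14 - 1)/15 = 0.866667.
Step 4: Exact two-sided p-value (enumerate n! = 720 permutations of y under H0): p = 0.016667.
Step 5: alpha = 0.05. reject H0.

tau_b = 0.8667 (C=14, D=1), p = 0.016667, reject H0.


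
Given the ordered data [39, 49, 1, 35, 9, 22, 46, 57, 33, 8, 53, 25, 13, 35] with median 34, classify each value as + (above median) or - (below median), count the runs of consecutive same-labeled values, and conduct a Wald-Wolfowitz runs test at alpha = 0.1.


Step 1: Compute median = 34; label A = above, B = below.
Labels in order: AABABBAABBABBA  (n_A = 7, n_B = 7)
Step 2: Count runs R = 9.
Step 3: Under H0 (random ordering), E[R] = 2*n_A*n_B/(n_A+n_B) + 1 = 2*7*7/14 + 1 = 8.0000.
        Var[R] = 2*n_A*n_B*(2*n_A*n_B - n_A - n_B) / ((n_A+n_B)^2 * (n_A+n_B-1)) = 8232/2548 = 3.2308.
        SD[R] = 1.7974.
Step 4: Continuity-corrected z = (R - 0.5 - E[R]) / SD[R] = (9 - 0.5 - 8.0000) / 1.7974 = 0.2782.
Step 5: Two-sided p-value via normal approximation = 2*(1 - Phi(|z|)) = 0.780879.
Step 6: alpha = 0.1. fail to reject H0.

R = 9, z = 0.2782, p = 0.780879, fail to reject H0.
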